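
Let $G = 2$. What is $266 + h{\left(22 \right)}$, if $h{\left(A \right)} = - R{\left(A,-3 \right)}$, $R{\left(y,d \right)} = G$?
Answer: $264$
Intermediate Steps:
$R{\left(y,d \right)} = 2$
$h{\left(A \right)} = -2$ ($h{\left(A \right)} = \left(-1\right) 2 = -2$)
$266 + h{\left(22 \right)} = 266 - 2 = 264$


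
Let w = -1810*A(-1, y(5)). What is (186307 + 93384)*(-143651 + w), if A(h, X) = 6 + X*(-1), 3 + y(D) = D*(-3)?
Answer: -52327668881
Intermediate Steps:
y(D) = -3 - 3*D (y(D) = -3 + D*(-3) = -3 - 3*D)
A(h, X) = 6 - X
w = -43440 (w = -1810*(6 - (-3 - 3*5)) = -1810*(6 - (-3 - 15)) = -1810*(6 - 1*(-18)) = -1810*(6 + 18) = -1810*24 = -43440)
(186307 + 93384)*(-143651 + w) = (186307 + 93384)*(-143651 - 43440) = 279691*(-187091) = -52327668881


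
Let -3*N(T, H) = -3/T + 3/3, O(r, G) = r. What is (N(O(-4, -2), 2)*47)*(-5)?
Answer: 1645/12 ≈ 137.08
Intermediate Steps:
N(T, H) = -⅓ + 1/T (N(T, H) = -(-3/T + 3/3)/3 = -(-3/T + 3*(⅓))/3 = -(-3/T + 1)/3 = -(1 - 3/T)/3 = -⅓ + 1/T)
(N(O(-4, -2), 2)*47)*(-5) = (((⅓)*(3 - 1*(-4))/(-4))*47)*(-5) = (((⅓)*(-¼)*(3 + 4))*47)*(-5) = (((⅓)*(-¼)*7)*47)*(-5) = -7/12*47*(-5) = -329/12*(-5) = 1645/12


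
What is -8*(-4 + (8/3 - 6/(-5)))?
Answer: 16/15 ≈ 1.0667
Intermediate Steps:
-8*(-4 + (8/3 - 6/(-5))) = -8*(-4 + (8*(⅓) - 6*(-⅕))) = -8*(-4 + (8/3 + 6/5)) = -8*(-4 + 58/15) = -8*(-2/15) = 16/15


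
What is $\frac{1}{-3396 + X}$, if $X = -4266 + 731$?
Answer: $- \frac{1}{6931} \approx -0.00014428$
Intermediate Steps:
$X = -3535$
$\frac{1}{-3396 + X} = \frac{1}{-3396 - 3535} = \frac{1}{-6931} = - \frac{1}{6931}$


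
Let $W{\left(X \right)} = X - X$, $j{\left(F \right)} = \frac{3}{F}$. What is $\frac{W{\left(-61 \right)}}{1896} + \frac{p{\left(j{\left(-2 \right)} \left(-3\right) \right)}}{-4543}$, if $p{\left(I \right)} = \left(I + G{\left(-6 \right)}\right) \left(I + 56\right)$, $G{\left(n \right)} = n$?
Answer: $\frac{33}{1652} \approx 0.019976$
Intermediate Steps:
$W{\left(X \right)} = 0$
$p{\left(I \right)} = \left(-6 + I\right) \left(56 + I\right)$ ($p{\left(I \right)} = \left(I - 6\right) \left(I + 56\right) = \left(-6 + I\right) \left(56 + I\right)$)
$\frac{W{\left(-61 \right)}}{1896} + \frac{p{\left(j{\left(-2 \right)} \left(-3\right) \right)}}{-4543} = \frac{0}{1896} + \frac{-336 + \left(\frac{3}{-2} \left(-3\right)\right)^{2} + 50 \frac{3}{-2} \left(-3\right)}{-4543} = 0 \cdot \frac{1}{1896} + \left(-336 + \left(3 \left(- \frac{1}{2}\right) \left(-3\right)\right)^{2} + 50 \cdot 3 \left(- \frac{1}{2}\right) \left(-3\right)\right) \left(- \frac{1}{4543}\right) = 0 + \left(-336 + \left(\left(- \frac{3}{2}\right) \left(-3\right)\right)^{2} + 50 \left(\left(- \frac{3}{2}\right) \left(-3\right)\right)\right) \left(- \frac{1}{4543}\right) = 0 + \left(-336 + \left(\frac{9}{2}\right)^{2} + 50 \cdot \frac{9}{2}\right) \left(- \frac{1}{4543}\right) = 0 + \left(-336 + \frac{81}{4} + 225\right) \left(- \frac{1}{4543}\right) = 0 - - \frac{33}{1652} = 0 + \frac{33}{1652} = \frac{33}{1652}$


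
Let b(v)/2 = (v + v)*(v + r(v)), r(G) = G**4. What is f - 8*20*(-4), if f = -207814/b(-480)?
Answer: 32614907609191907/50960793139200 ≈ 640.00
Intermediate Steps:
b(v) = 4*v*(v + v**4) (b(v) = 2*((v + v)*(v + v**4)) = 2*((2*v)*(v + v**4)) = 2*(2*v*(v + v**4)) = 4*v*(v + v**4))
f = 103907/50960793139200 (f = -207814*1/(921600*(1 + (-480)**3)) = -207814*1/(921600*(1 - 110592000)) = -207814/(4*230400*(-110591999)) = -207814/(-101921586278400) = -207814*(-1/101921586278400) = 103907/50960793139200 ≈ 2.0390e-9)
f - 8*20*(-4) = 103907/50960793139200 - 8*20*(-4) = 103907/50960793139200 - 160*(-4) = 103907/50960793139200 + 640 = 32614907609191907/50960793139200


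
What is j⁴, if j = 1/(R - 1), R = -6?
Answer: 1/2401 ≈ 0.00041649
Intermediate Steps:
j = -⅐ (j = 1/(-6 - 1) = 1/(-7) = -⅐ ≈ -0.14286)
j⁴ = (-⅐)⁴ = 1/2401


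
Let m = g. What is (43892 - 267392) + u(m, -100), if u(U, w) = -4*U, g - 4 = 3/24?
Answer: -447033/2 ≈ -2.2352e+5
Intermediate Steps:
g = 33/8 (g = 4 + 3/24 = 4 + (1/24)*3 = 4 + ⅛ = 33/8 ≈ 4.1250)
m = 33/8 ≈ 4.1250
(43892 - 267392) + u(m, -100) = (43892 - 267392) - 4*33/8 = -223500 - 33/2 = -447033/2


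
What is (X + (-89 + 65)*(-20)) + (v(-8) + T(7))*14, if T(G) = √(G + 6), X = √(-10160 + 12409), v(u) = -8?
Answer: 368 + √2249 + 14*√13 ≈ 465.90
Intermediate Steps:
X = √2249 ≈ 47.424
T(G) = √(6 + G)
(X + (-89 + 65)*(-20)) + (v(-8) + T(7))*14 = (√2249 + (-89 + 65)*(-20)) + (-8 + √(6 + 7))*14 = (√2249 - 24*(-20)) + (-8 + √13)*14 = (√2249 + 480) + (-112 + 14*√13) = (480 + √2249) + (-112 + 14*√13) = 368 + √2249 + 14*√13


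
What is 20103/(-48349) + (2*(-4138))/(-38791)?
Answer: -379679149/1875506059 ≈ -0.20244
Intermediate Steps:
20103/(-48349) + (2*(-4138))/(-38791) = 20103*(-1/48349) - 8276*(-1/38791) = -20103/48349 + 8276/38791 = -379679149/1875506059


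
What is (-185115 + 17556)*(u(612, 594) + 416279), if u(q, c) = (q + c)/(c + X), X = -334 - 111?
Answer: -10393144727343/149 ≈ -6.9753e+10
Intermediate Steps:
X = -445
u(q, c) = (c + q)/(-445 + c) (u(q, c) = (q + c)/(c - 445) = (c + q)/(-445 + c))
(-185115 + 17556)*(u(612, 594) + 416279) = (-185115 + 17556)*((594 + 612)/(-445 + 594) + 416279) = -167559*(1206/149 + 416279) = -167559*62026777/149 = -10393144727343/149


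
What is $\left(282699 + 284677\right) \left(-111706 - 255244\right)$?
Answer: $-208198623200$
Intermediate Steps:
$\left(282699 + 284677\right) \left(-111706 - 255244\right) = 567376 \left(-366950\right) = -208198623200$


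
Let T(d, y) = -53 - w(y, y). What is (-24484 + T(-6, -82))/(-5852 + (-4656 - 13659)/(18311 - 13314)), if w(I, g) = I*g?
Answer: 156211217/29260759 ≈ 5.3386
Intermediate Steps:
T(d, y) = -53 - y² (T(d, y) = -53 - y*y = -53 - y²)
(-24484 + T(-6, -82))/(-5852 + (-4656 - 13659)/(18311 - 13314)) = (-24484 + (-53 - 1*(-82)²))/(-5852 + (-4656 - 13659)/(18311 - 13314)) = (-24484 + (-53 - 1*6724))/(-5852 - 18315/4997) = (-24484 + (-53 - 6724))/(-5852 - 18315*1/4997) = (-24484 - 6777)/(-5852 - 18315/4997) = -31261/(-29260759/4997) = -31261*(-4997/29260759) = 156211217/29260759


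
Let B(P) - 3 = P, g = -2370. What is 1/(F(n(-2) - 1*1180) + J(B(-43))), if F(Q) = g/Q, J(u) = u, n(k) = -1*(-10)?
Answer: -39/1481 ≈ -0.026334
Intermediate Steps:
B(P) = 3 + P
n(k) = 10
F(Q) = -2370/Q
1/(F(n(-2) - 1*1180) + J(B(-43))) = 1/(-2370/(10 - 1*1180) + (3 - 43)) = 1/(-2370/(10 - 1180) - 40) = 1/(-2370/(-1170) - 40) = 1/(-2370*(-1/1170) - 40) = 1/(79/39 - 40) = 1/(-1481/39) = -39/1481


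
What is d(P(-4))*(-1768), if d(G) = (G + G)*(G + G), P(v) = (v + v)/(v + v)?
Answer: -7072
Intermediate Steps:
P(v) = 1 (P(v) = (2*v)/((2*v)) = (2*v)*(1/(2*v)) = 1)
d(G) = 4*G² (d(G) = (2*G)*(2*G) = 4*G²)
d(P(-4))*(-1768) = (4*1²)*(-1768) = (4*1)*(-1768) = 4*(-1768) = -7072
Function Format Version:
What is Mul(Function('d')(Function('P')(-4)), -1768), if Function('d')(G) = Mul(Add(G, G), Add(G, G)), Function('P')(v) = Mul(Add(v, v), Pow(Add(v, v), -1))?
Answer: -7072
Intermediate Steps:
Function('P')(v) = 1 (Function('P')(v) = Mul(Mul(2, v), Pow(Mul(2, v), -1)) = Mul(Mul(2, v), Mul(Rational(1, 2), Pow(v, -1))) = 1)
Function('d')(G) = Mul(4, Pow(G, 2)) (Function('d')(G) = Mul(Mul(2, G), Mul(2, G)) = Mul(4, Pow(G, 2)))
Mul(Function('d')(Function('P')(-4)), -1768) = Mul(Mul(4, Pow(1, 2)), -1768) = Mul(Mul(4, 1), -1768) = Mul(4, -1768) = -7072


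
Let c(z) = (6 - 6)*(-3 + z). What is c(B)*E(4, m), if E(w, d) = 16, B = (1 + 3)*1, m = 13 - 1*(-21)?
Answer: 0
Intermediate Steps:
m = 34 (m = 13 + 21 = 34)
B = 4 (B = 4*1 = 4)
c(z) = 0 (c(z) = 0*(-3 + z) = 0)
c(B)*E(4, m) = 0*16 = 0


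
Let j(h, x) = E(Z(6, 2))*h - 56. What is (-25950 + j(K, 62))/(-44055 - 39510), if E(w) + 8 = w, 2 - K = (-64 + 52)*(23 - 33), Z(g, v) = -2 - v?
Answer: 4918/16713 ≈ 0.29426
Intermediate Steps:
K = -118 (K = 2 - (-64 + 52)*(23 - 33) = 2 - (-12)*(-10) = 2 - 1*120 = 2 - 120 = -118)
E(w) = -8 + w
j(h, x) = -56 - 12*h (j(h, x) = (-8 + (-2 - 1*2))*h - 56 = (-8 + (-2 - 2))*h - 56 = (-8 - 4)*h - 56 = -12*h - 56 = -56 - 12*h)
(-25950 + j(K, 62))/(-44055 - 39510) = (-25950 + (-56 - 12*(-118)))/(-44055 - 39510) = (-25950 + (-56 + 1416))/(-83565) = (-25950 + 1360)*(-1/83565) = -24590*(-1/83565) = 4918/16713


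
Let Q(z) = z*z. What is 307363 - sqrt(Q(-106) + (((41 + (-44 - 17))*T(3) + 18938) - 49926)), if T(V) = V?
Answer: 307363 - 2*I*sqrt(4953) ≈ 3.0736e+5 - 140.76*I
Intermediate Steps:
Q(z) = z**2
307363 - sqrt(Q(-106) + (((41 + (-44 - 17))*T(3) + 18938) - 49926)) = 307363 - sqrt((-106)**2 + (((41 + (-44 - 17))*3 + 18938) - 49926)) = 307363 - sqrt(11236 + (((41 - 61)*3 + 18938) - 49926)) = 307363 - sqrt(11236 + ((-20*3 + 18938) - 49926)) = 307363 - sqrt(11236 + ((-60 + 18938) - 49926)) = 307363 - sqrt(11236 + (18878 - 49926)) = 307363 - sqrt(11236 - 31048) = 307363 - sqrt(-19812) = 307363 - 2*I*sqrt(4953)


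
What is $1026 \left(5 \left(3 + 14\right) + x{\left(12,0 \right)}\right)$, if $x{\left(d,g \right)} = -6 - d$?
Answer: $68742$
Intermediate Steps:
$1026 \left(5 \left(3 + 14\right) + x{\left(12,0 \right)}\right) = 1026 \left(5 \left(3 + 14\right) - 18\right) = 1026 \left(5 \cdot 17 - 18\right) = 1026 \left(85 - 18\right) = 1026 \cdot 67 = 68742$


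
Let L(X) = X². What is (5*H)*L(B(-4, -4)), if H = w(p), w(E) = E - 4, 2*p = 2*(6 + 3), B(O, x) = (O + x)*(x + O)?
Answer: 102400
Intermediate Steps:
B(O, x) = (O + x)² (B(O, x) = (O + x)*(O + x) = (O + x)²)
p = 9 (p = (2*(6 + 3))/2 = (2*9)/2 = (½)*18 = 9)
w(E) = -4 + E
H = 5 (H = -4 + 9 = 5)
(5*H)*L(B(-4, -4)) = (5*5)*((-4 - 4)²)² = 25*((-8)²)² = 25*64² = 25*4096 = 102400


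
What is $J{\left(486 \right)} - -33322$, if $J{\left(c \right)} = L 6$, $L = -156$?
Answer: $32386$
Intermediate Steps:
$J{\left(c \right)} = -936$ ($J{\left(c \right)} = \left(-156\right) 6 = -936$)
$J{\left(486 \right)} - -33322 = -936 - -33322 = -936 + 33322 = 32386$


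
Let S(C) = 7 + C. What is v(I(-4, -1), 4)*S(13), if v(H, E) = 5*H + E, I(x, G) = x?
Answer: -320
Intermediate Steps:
v(H, E) = E + 5*H
v(I(-4, -1), 4)*S(13) = (4 + 5*(-4))*(7 + 13) = (4 - 20)*20 = -16*20 = -320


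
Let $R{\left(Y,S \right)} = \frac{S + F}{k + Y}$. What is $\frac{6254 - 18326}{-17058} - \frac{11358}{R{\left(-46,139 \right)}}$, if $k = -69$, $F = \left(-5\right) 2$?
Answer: $\frac{1237900286}{122249} \approx 10126.0$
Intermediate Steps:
$F = -10$
$R{\left(Y,S \right)} = \frac{-10 + S}{-69 + Y}$ ($R{\left(Y,S \right)} = \frac{S - 10}{-69 + Y} = \frac{-10 + S}{-69 + Y}$)
$\frac{6254 - 18326}{-17058} - \frac{11358}{R{\left(-46,139 \right)}} = \frac{6254 - 18326}{-17058} - \frac{11358}{\frac{1}{-69 - 46} \left(-10 + 139\right)} = \left(-12072\right) \left(- \frac{1}{17058}\right) - \frac{11358}{\frac{1}{-115} \cdot 129} = \frac{2012}{2843} - \frac{11358}{\left(- \frac{1}{115}\right) 129} = \frac{2012}{2843} - \frac{11358}{- \frac{129}{115}} = \frac{2012}{2843} - - \frac{435390}{43} = \frac{2012}{2843} + \frac{435390}{43} = \frac{1237900286}{122249}$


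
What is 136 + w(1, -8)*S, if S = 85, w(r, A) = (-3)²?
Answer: 901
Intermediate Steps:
w(r, A) = 9
136 + w(1, -8)*S = 136 + 9*85 = 136 + 765 = 901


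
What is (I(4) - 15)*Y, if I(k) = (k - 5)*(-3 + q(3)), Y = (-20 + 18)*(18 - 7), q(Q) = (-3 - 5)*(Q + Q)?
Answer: -792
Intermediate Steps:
q(Q) = -16*Q
Y = -22 (Y = -2*11 = -22)
I(k) = 255 - 51*k (I(k) = (k - 5)*(-3 - 16*3) = (-5 + k)*(-3 - 48) = (-5 + k)*(-51) = 255 - 51*k)
(I(4) - 15)*Y = ((255 - 51*4) - 15)*(-22) = ((255 - 204) - 15)*(-22) = (51 - 15)*(-22) = 36*(-22) = -792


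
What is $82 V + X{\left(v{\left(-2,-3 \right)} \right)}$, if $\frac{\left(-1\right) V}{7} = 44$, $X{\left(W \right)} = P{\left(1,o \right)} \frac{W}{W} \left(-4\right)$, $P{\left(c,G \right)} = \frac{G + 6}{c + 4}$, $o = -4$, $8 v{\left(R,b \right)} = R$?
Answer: $- \frac{126288}{5} \approx -25258.0$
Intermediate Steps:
$v{\left(R,b \right)} = \frac{R}{8}$
$P{\left(c,G \right)} = \frac{6 + G}{4 + c}$
$X{\left(W \right)} = - \frac{8}{5}$ ($X{\left(W \right)} = \frac{6 - 4}{4 + 1} \frac{W}{W} \left(-4\right) = \frac{1}{5} \cdot 2 \cdot 1 \left(-4\right) = \frac{2}{5} \cdot 1 \left(-4\right) = \frac{2}{5} \left(-4\right) = - \frac{8}{5}$)
$V = -308$ ($V = \left(-7\right) 44 = -308$)
$82 V + X{\left(v{\left(-2,-3 \right)} \right)} = 82 \left(-308\right) - \frac{8}{5} = -25256 - \frac{8}{5} = - \frac{126288}{5}$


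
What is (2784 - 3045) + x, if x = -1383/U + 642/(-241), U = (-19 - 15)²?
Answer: -73789011/278596 ≈ -264.86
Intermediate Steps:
U = 1156 (U = (-34)² = 1156)
x = -1075455/278596 (x = -1383/1156 + 642/(-241) = -1383*1/1156 + 642*(-1/241) = -1383/1156 - 642/241 = -1075455/278596 ≈ -3.8603)
(2784 - 3045) + x = (2784 - 3045) - 1075455/278596 = -261 - 1075455/278596 = -73789011/278596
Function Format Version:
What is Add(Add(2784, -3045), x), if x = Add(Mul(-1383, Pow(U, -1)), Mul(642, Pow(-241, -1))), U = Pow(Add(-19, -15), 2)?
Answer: Rational(-73789011, 278596) ≈ -264.86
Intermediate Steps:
U = 1156 (U = Pow(-34, 2) = 1156)
x = Rational(-1075455, 278596) (x = Add(Mul(-1383, Pow(1156, -1)), Mul(642, Pow(-241, -1))) = Add(Mul(-1383, Rational(1, 1156)), Mul(642, Rational(-1, 241))) = Add(Rational(-1383, 1156), Rational(-642, 241)) = Rational(-1075455, 278596) ≈ -3.8603)
Add(Add(2784, -3045), x) = Add(Add(2784, -3045), Rational(-1075455, 278596)) = Add(-261, Rational(-1075455, 278596)) = Rational(-73789011, 278596)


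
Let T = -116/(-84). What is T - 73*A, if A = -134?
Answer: 205451/21 ≈ 9783.4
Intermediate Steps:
T = 29/21 (T = -116*(-1/84) = 29/21 ≈ 1.3810)
T - 73*A = 29/21 - 73*(-134) = 29/21 + 9782 = 205451/21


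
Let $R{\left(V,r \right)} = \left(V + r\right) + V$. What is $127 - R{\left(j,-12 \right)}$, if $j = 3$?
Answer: $133$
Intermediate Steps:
$R{\left(V,r \right)} = r + 2 V$
$127 - R{\left(j,-12 \right)} = 127 - \left(-12 + 2 \cdot 3\right) = 127 - \left(-12 + 6\right) = 127 - -6 = 127 + 6 = 133$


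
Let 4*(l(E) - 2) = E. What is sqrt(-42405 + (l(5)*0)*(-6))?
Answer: I*sqrt(42405) ≈ 205.92*I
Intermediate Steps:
l(E) = 2 + E/4
sqrt(-42405 + (l(5)*0)*(-6)) = sqrt(-42405 + ((2 + (1/4)*5)*0)*(-6)) = sqrt(-42405 + ((2 + 5/4)*0)*(-6)) = sqrt(-42405 + ((13/4)*0)*(-6)) = sqrt(-42405 + 0*(-6)) = sqrt(-42405 + 0) = sqrt(-42405) = I*sqrt(42405)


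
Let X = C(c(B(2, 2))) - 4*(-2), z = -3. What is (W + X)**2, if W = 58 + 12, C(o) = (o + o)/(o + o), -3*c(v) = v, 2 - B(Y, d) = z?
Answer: 6241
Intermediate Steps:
B(Y, d) = 5 (B(Y, d) = 2 - 1*(-3) = 2 + 3 = 5)
c(v) = -v/3
C(o) = 1 (C(o) = (2*o)/((2*o)) = (2*o)*(1/(2*o)) = 1)
X = 9 (X = 1 - 4*(-2) = 1 + 8 = 9)
W = 70
(W + X)**2 = (70 + 9)**2 = 79**2 = 6241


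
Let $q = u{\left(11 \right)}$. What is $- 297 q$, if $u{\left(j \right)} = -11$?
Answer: $3267$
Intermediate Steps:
$q = -11$
$- 297 q = \left(-297\right) \left(-11\right) = 3267$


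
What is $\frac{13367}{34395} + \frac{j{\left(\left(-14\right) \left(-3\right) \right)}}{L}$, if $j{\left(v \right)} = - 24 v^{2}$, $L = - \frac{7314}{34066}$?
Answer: $\frac{8267531988293}{41927505} \approx 1.9719 \cdot 10^{5}$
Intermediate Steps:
$L = - \frac{3657}{17033}$ ($L = \left(-7314\right) \frac{1}{34066} = - \frac{3657}{17033} \approx -0.2147$)
$\frac{13367}{34395} + \frac{j{\left(\left(-14\right) \left(-3\right) \right)}}{L} = \frac{13367}{34395} + \frac{\left(-24\right) \left(\left(-14\right) \left(-3\right)\right)^{2}}{- \frac{3657}{17033}} = 13367 \cdot \frac{1}{34395} + - 24 \cdot 42^{2} \left(- \frac{17033}{3657}\right) = \frac{13367}{34395} + \left(-24\right) 1764 \left(- \frac{17033}{3657}\right) = \frac{13367}{34395} - - \frac{240369696}{1219} = \frac{13367}{34395} + \frac{240369696}{1219} = \frac{8267531988293}{41927505}$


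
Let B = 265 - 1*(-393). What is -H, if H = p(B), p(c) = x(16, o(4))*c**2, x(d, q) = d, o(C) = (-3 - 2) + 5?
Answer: -6927424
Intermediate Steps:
B = 658 (B = 265 + 393 = 658)
o(C) = 0 (o(C) = -5 + 5 = 0)
p(c) = 16*c**2
H = 6927424 (H = 16*658**2 = 16*432964 = 6927424)
-H = -1*6927424 = -6927424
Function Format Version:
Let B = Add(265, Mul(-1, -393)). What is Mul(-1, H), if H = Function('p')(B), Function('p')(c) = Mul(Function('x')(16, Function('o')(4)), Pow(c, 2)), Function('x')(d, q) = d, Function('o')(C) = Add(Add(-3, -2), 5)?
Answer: -6927424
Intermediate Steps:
B = 658 (B = Add(265, 393) = 658)
Function('o')(C) = 0 (Function('o')(C) = Add(-5, 5) = 0)
Function('p')(c) = Mul(16, Pow(c, 2))
H = 6927424 (H = Mul(16, Pow(658, 2)) = Mul(16, 432964) = 6927424)
Mul(-1, H) = Mul(-1, 6927424) = -6927424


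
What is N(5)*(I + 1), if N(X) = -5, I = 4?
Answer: -25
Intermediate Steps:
N(5)*(I + 1) = -5*(4 + 1) = -5*5 = -25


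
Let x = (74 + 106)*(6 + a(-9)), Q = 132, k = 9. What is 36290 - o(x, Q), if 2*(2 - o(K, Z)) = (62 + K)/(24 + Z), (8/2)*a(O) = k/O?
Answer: 11322953/312 ≈ 36292.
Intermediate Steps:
a(O) = 9/(4*O) (a(O) = (9/O)/4 = 9/(4*O))
x = 1035 (x = (74 + 106)*(6 + (9/4)/(-9)) = 180*(6 + (9/4)*(-⅑)) = 180*(6 - ¼) = 180*(23/4) = 1035)
o(K, Z) = 2 - (62 + K)/(2*(24 + Z))
36290 - o(x, Q) = 36290 - (34 - 1*1035 + 4*132)/(2*(24 + 132)) = 36290 - (34 - 1035 + 528)/(2*156) = 36290 - (-473)/(2*156) = 36290 - 1*(-473/312) = 36290 + 473/312 = 11322953/312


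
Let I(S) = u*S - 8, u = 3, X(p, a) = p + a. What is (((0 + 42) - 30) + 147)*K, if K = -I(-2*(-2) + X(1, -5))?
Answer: 1272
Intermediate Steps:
X(p, a) = a + p
I(S) = -8 + 3*S (I(S) = 3*S - 8 = -8 + 3*S)
K = 8 (K = -(-8 + 3*(-2*(-2) + (-5 + 1))) = -(-8 + 3*(4 - 4)) = -(-8 + 3*0) = -(-8 + 0) = -1*(-8) = 8)
(((0 + 42) - 30) + 147)*K = (((0 + 42) - 30) + 147)*8 = ((42 - 30) + 147)*8 = (12 + 147)*8 = 159*8 = 1272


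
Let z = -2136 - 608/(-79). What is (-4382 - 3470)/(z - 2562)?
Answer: 310154/185267 ≈ 1.6741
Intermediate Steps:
z = -168136/79 (z = -2136 - 608*(-1)/79 = -2136 - 1*(-608/79) = -2136 + 608/79 = -168136/79 ≈ -2128.3)
(-4382 - 3470)/(z - 2562) = (-4382 - 3470)/(-168136/79 - 2562) = -7852/(-370534/79) = -7852*(-79/370534) = 310154/185267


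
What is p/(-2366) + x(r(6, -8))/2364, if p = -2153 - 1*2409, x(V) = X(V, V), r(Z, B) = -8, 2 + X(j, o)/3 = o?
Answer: 892799/466102 ≈ 1.9155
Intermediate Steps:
X(j, o) = -6 + 3*o
x(V) = -6 + 3*V
p = -4562 (p = -2153 - 2409 = -4562)
p/(-2366) + x(r(6, -8))/2364 = -4562/(-2366) + (-6 + 3*(-8))/2364 = -4562*(-1/2366) + (-6 - 24)*(1/2364) = 2281/1183 - 30*1/2364 = 2281/1183 - 5/394 = 892799/466102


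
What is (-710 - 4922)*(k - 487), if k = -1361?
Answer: 10407936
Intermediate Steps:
(-710 - 4922)*(k - 487) = (-710 - 4922)*(-1361 - 487) = -5632*(-1848) = 10407936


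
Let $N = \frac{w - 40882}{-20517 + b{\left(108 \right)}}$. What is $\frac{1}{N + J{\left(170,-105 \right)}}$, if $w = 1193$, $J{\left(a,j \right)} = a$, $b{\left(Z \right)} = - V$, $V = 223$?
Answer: $\frac{20740}{3565489} \approx 0.0058169$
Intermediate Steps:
$b{\left(Z \right)} = -223$ ($b{\left(Z \right)} = \left(-1\right) 223 = -223$)
$N = \frac{39689}{20740}$ ($N = \frac{1193 - 40882}{-20517 - 223} = - \frac{39689}{-20740} = \left(-39689\right) \left(- \frac{1}{20740}\right) = \frac{39689}{20740} \approx 1.9136$)
$\frac{1}{N + J{\left(170,-105 \right)}} = \frac{1}{\frac{39689}{20740} + 170} = \frac{1}{\frac{3565489}{20740}} = \frac{20740}{3565489}$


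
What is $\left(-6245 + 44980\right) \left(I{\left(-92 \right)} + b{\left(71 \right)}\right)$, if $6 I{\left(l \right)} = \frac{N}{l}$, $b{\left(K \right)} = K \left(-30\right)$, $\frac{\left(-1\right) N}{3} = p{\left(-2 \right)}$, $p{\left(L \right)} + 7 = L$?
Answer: $- \frac{15181369815}{184} \approx -8.2507 \cdot 10^{7}$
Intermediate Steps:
$p{\left(L \right)} = -7 + L$
$N = 27$ ($N = - 3 \left(-7 - 2\right) = \left(-3\right) \left(-9\right) = 27$)
$b{\left(K \right)} = - 30 K$
$I{\left(l \right)} = \frac{9}{2 l}$ ($I{\left(l \right)} = \frac{27 \frac{1}{l}}{6} = \frac{9}{2 l}$)
$\left(-6245 + 44980\right) \left(I{\left(-92 \right)} + b{\left(71 \right)}\right) = \left(-6245 + 44980\right) \left(\frac{9}{2 \left(-92\right)} - 2130\right) = 38735 \left(\frac{9}{2} \left(- \frac{1}{92}\right) - 2130\right) = 38735 \left(- \frac{9}{184} - 2130\right) = 38735 \left(- \frac{391929}{184}\right) = - \frac{15181369815}{184}$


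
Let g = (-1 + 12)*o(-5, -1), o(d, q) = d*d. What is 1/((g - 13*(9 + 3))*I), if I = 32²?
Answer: 1/121856 ≈ 8.2064e-6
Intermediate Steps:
I = 1024
o(d, q) = d²
g = 275 (g = (-1 + 12)*(-5)² = 11*25 = 275)
1/((g - 13*(9 + 3))*I) = 1/((275 - 13*(9 + 3))*1024) = (1/1024)/(275 - 13*12) = (1/1024)/(275 - 156) = (1/1024)/119 = (1/119)*(1/1024) = 1/121856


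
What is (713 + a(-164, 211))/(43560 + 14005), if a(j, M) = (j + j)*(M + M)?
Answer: -137703/57565 ≈ -2.3921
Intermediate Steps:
a(j, M) = 4*M*j (a(j, M) = (2*j)*(2*M) = 4*M*j)
(713 + a(-164, 211))/(43560 + 14005) = (713 + 4*211*(-164))/(43560 + 14005) = (713 - 138416)/57565 = -137703*1/57565 = -137703/57565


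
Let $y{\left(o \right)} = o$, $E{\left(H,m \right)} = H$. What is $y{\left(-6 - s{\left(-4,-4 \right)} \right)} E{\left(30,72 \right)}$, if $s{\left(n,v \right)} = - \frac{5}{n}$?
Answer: $- \frac{435}{2} \approx -217.5$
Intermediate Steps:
$y{\left(-6 - s{\left(-4,-4 \right)} \right)} E{\left(30,72 \right)} = \left(-6 - - \frac{5}{-4}\right) 30 = \left(-6 - \left(-5\right) \left(- \frac{1}{4}\right)\right) 30 = \left(-6 - \frac{5}{4}\right) 30 = \left(- \frac{29}{4}\right) 30 = - \frac{435}{2}$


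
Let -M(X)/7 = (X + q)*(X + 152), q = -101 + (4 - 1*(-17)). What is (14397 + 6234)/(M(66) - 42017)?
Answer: -20631/20653 ≈ -0.99893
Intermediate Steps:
q = -80 (q = -101 + (4 + 17) = -101 + 21 = -80)
M(X) = -7*(-80 + X)*(152 + X) (M(X) = -7*(X - 80)*(X + 152) = -7*(-80 + X)*(152 + X))
(14397 + 6234)/(M(66) - 42017) = (14397 + 6234)/((85120 - 504*66 - 7*66**2) - 42017) = 20631/((85120 - 33264 - 7*4356) - 42017) = 20631/((85120 - 33264 - 30492) - 42017) = 20631/(21364 - 42017) = 20631/(-20653) = 20631*(-1/20653) = -20631/20653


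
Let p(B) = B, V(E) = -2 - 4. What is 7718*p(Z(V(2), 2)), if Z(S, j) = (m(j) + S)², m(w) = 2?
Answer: 123488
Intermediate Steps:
V(E) = -6
Z(S, j) = (2 + S)²
7718*p(Z(V(2), 2)) = 7718*(2 - 6)² = 7718*(-4)² = 7718*16 = 123488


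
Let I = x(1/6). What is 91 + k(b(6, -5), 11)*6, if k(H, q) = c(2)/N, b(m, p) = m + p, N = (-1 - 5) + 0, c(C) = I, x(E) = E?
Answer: 545/6 ≈ 90.833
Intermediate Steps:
I = ⅙ (I = 1/6 = 1*(⅙) = ⅙ ≈ 0.16667)
c(C) = ⅙
N = -6 (N = -6 + 0 = -6)
k(H, q) = -1/36 (k(H, q) = (⅙)/(-6) = (⅙)*(-⅙) = -1/36)
91 + k(b(6, -5), 11)*6 = 91 - 1/36*6 = 91 - ⅙ = 545/6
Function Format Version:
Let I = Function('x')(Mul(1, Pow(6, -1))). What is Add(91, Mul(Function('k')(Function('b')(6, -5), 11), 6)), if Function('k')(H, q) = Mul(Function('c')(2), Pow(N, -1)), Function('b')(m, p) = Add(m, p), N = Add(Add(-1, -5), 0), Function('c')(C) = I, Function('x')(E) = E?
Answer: Rational(545, 6) ≈ 90.833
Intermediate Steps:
I = Rational(1, 6) (I = Mul(1, Pow(6, -1)) = Mul(1, Rational(1, 6)) = Rational(1, 6) ≈ 0.16667)
Function('c')(C) = Rational(1, 6)
N = -6 (N = Add(-6, 0) = -6)
Function('k')(H, q) = Rational(-1, 36) (Function('k')(H, q) = Mul(Rational(1, 6), Pow(-6, -1)) = Mul(Rational(1, 6), Rational(-1, 6)) = Rational(-1, 36))
Add(91, Mul(Function('k')(Function('b')(6, -5), 11), 6)) = Add(91, Mul(Rational(-1, 36), 6)) = Add(91, Rational(-1, 6)) = Rational(545, 6)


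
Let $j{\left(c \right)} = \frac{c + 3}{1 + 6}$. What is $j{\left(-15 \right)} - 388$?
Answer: $- \frac{2728}{7} \approx -389.71$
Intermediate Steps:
$j{\left(c \right)} = \frac{3}{7} + \frac{c}{7}$ ($j{\left(c \right)} = \frac{3 + c}{7} = \left(3 + c\right) \frac{1}{7} = \frac{3}{7} + \frac{c}{7}$)
$j{\left(-15 \right)} - 388 = \left(\frac{3}{7} + \frac{1}{7} \left(-15\right)\right) - 388 = \left(\frac{3}{7} - \frac{15}{7}\right) - 388 = - \frac{12}{7} - 388 = - \frac{2728}{7}$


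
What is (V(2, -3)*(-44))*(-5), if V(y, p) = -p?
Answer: 660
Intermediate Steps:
(V(2, -3)*(-44))*(-5) = (-1*(-3)*(-44))*(-5) = (3*(-44))*(-5) = -132*(-5) = 660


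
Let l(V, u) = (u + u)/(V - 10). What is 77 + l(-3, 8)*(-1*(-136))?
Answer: -1175/13 ≈ -90.385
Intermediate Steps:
l(V, u) = 2*u/(-10 + V) (l(V, u) = (2*u)/(-10 + V) = 2*u/(-10 + V))
77 + l(-3, 8)*(-1*(-136)) = 77 + (2*8/(-10 - 3))*(-1*(-136)) = 77 + (2*8/(-13))*136 = 77 + (2*8*(-1/13))*136 = 77 - 16/13*136 = 77 - 2176/13 = -1175/13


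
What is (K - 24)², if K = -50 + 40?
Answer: 1156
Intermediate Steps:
K = -10
(K - 24)² = (-10 - 24)² = (-34)² = 1156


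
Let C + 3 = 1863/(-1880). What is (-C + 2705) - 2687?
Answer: 41343/1880 ≈ 21.991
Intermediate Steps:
C = -7503/1880 (C = -3 + 1863/(-1880) = -3 + 1863*(-1/1880) = -3 - 1863/1880 = -7503/1880 ≈ -3.9910)
(-C + 2705) - 2687 = (-1*(-7503/1880) + 2705) - 2687 = (7503/1880 + 2705) - 2687 = 5092903/1880 - 2687 = 41343/1880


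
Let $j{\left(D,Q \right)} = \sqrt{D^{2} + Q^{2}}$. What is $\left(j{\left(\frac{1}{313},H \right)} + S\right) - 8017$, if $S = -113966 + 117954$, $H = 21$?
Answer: $-4029 + \frac{\sqrt{43204330}}{313} \approx -4008.0$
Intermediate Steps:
$S = 3988$
$\left(j{\left(\frac{1}{313},H \right)} + S\right) - 8017 = \left(\sqrt{\left(\frac{1}{313}\right)^{2} + 21^{2}} + 3988\right) - 8017 = \left(\sqrt{\left(\frac{1}{313}\right)^{2} + 441} + 3988\right) - 8017 = \left(\sqrt{\frac{1}{97969} + 441} + 3988\right) - 8017 = \left(\sqrt{\frac{43204330}{97969}} + 3988\right) - 8017 = \left(\frac{\sqrt{43204330}}{313} + 3988\right) - 8017 = \left(3988 + \frac{\sqrt{43204330}}{313}\right) - 8017 = -4029 + \frac{\sqrt{43204330}}{313}$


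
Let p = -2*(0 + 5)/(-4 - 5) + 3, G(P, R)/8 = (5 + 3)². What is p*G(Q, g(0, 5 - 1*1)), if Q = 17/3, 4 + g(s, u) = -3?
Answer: 18944/9 ≈ 2104.9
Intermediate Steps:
g(s, u) = -7 (g(s, u) = -4 - 3 = -7)
Q = 17/3 (Q = 17*(⅓) = 17/3 ≈ 5.6667)
G(P, R) = 512 (G(P, R) = 8*(5 + 3)² = 8*8² = 8*64 = 512)
p = 37/9 (p = -10/(-9) + 3 = -10*(-1)/9 + 3 = -2*(-5/9) + 3 = 10/9 + 3 = 37/9 ≈ 4.1111)
p*G(Q, g(0, 5 - 1*1)) = (37/9)*512 = 18944/9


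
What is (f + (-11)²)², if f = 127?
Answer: 61504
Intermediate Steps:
(f + (-11)²)² = (127 + (-11)²)² = (127 + 121)² = 248² = 61504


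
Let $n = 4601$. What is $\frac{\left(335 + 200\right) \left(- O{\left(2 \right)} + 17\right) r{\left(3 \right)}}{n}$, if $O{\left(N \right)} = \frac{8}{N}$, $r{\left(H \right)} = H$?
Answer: $\frac{195}{43} \approx 4.5349$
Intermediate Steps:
$\frac{\left(335 + 200\right) \left(- O{\left(2 \right)} + 17\right) r{\left(3 \right)}}{n} = \frac{\left(335 + 200\right) \left(- \frac{8}{2} + 17\right) 3}{4601} = 535 \left(- \frac{8}{2} + 17\right) 3 \cdot \frac{1}{4601} = 535 \left(\left(-1\right) 4 + 17\right) 3 \cdot \frac{1}{4601} = 535 \left(-4 + 17\right) 3 \cdot \frac{1}{4601} = 535 \cdot 13 \cdot 3 \cdot \frac{1}{4601} = 6955 \cdot 3 \cdot \frac{1}{4601} = 20865 \cdot \frac{1}{4601} = \frac{195}{43}$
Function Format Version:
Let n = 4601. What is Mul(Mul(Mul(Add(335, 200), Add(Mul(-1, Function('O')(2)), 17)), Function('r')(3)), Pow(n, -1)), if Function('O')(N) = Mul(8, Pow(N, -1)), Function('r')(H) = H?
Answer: Rational(195, 43) ≈ 4.5349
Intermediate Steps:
Mul(Mul(Mul(Add(335, 200), Add(Mul(-1, Function('O')(2)), 17)), Function('r')(3)), Pow(n, -1)) = Mul(Mul(Mul(Add(335, 200), Add(Mul(-1, Mul(8, Pow(2, -1))), 17)), 3), Pow(4601, -1)) = Mul(Mul(Mul(535, Add(Mul(-1, Mul(8, Rational(1, 2))), 17)), 3), Rational(1, 4601)) = Mul(Mul(Mul(535, Add(Mul(-1, 4), 17)), 3), Rational(1, 4601)) = Mul(Mul(Mul(535, Add(-4, 17)), 3), Rational(1, 4601)) = Mul(Mul(Mul(535, 13), 3), Rational(1, 4601)) = Mul(Mul(6955, 3), Rational(1, 4601)) = Mul(20865, Rational(1, 4601)) = Rational(195, 43)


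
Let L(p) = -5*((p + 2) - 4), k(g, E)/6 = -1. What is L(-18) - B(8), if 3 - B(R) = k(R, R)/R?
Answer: 385/4 ≈ 96.250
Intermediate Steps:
k(g, E) = -6 (k(g, E) = 6*(-1) = -6)
L(p) = 10 - 5*p (L(p) = -5*((2 + p) - 4) = -5*(-2 + p) = 10 - 5*p)
B(R) = 3 + 6/R (B(R) = 3 - (-6)/R = 3 + 6/R)
L(-18) - B(8) = (10 - 5*(-18)) - (3 + 6/8) = (10 + 90) - (3 + 6*(1/8)) = 100 - (3 + 3/4) = 100 - 1*15/4 = 100 - 15/4 = 385/4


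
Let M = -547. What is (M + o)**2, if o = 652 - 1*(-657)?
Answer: 580644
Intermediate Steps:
o = 1309 (o = 652 + 657 = 1309)
(M + o)**2 = (-547 + 1309)**2 = 762**2 = 580644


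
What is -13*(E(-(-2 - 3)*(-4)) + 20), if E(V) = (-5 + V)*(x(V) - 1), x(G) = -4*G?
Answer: 25415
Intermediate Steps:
E(V) = (-1 - 4*V)*(-5 + V) (E(V) = (-5 + V)*(-4*V - 1) = (-5 + V)*(-1 - 4*V) = (-1 - 4*V)*(-5 + V))
-13*(E(-(-2 - 3)*(-4)) + 20) = -13*((5 - 4*16*(-2 - 3)² + 19*(-(-2 - 3)*(-4))) + 20) = -13*((5 - 4*(-(-5)*(-4))² + 19*(-(-5)*(-4))) + 20) = -13*((5 - 4*(-1*20)² + 19*(-1*20)) + 20) = -13*((5 - 4*(-20)² + 19*(-20)) + 20) = -13*((5 - 4*400 - 380) + 20) = -13*((5 - 1600 - 380) + 20) = -13*(-1975 + 20) = -13*(-1955) = 25415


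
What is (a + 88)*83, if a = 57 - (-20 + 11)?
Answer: 12782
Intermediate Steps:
a = 66 (a = 57 - 1*(-9) = 57 + 9 = 66)
(a + 88)*83 = (66 + 88)*83 = 154*83 = 12782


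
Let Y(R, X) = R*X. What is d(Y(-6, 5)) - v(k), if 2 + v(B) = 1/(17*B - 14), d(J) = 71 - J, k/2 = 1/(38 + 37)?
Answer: 104723/1016 ≈ 103.07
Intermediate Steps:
k = 2/75 (k = 2/(38 + 37) = 2/75 ≈ 0.026667)
v(B) = -2 + 1/(-14 + 17*B) (v(B) = -2 + 1/(17*B - 14) = -2 + 1/(-14 + 17*B))
d(Y(-6, 5)) - v(k) = (71 - (-6)*5) - (29 - 34*2/75)/(-14 + 17*(2/75)) = (71 - 1*(-30)) - (29 - 68/75)/(-14 + 34/75) = (71 + 30) - 2107/((-1016/75)*75) = 101 - (-75)*2107/(1016*75) = 101 - 1*(-2107/1016) = 101 + 2107/1016 = 104723/1016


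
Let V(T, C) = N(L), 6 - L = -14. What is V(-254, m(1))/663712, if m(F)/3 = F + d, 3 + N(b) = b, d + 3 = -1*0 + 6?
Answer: 17/663712 ≈ 2.5614e-5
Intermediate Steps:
L = 20 (L = 6 - 1*(-14) = 6 + 14 = 20)
d = 3 (d = -3 + (-1*0 + 6) = -3 + (0 + 6) = -3 + 6 = 3)
N(b) = -3 + b
m(F) = 9 + 3*F (m(F) = 3*(F + 3) = 3*(3 + F) = 9 + 3*F)
V(T, C) = 17 (V(T, C) = -3 + 20 = 17)
V(-254, m(1))/663712 = 17/663712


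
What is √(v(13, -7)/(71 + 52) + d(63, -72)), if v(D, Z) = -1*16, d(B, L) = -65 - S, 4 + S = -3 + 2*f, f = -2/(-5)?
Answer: I*√22288830/615 ≈ 7.6766*I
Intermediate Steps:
f = ⅖ (f = -2*(-⅕) = ⅖ ≈ 0.40000)
S = -31/5 (S = -4 + (-3 + 2*(⅖)) = -4 + (-3 + ⅘) = -4 - 11/5 = -31/5 ≈ -6.2000)
d(B, L) = -294/5 (d(B, L) = -65 - 1*(-31/5) = -65 + 31/5 = -294/5)
v(D, Z) = -16
√(v(13, -7)/(71 + 52) + d(63, -72)) = √(-16/(71 + 52) - 294/5) = √(-16/123 - 294/5) = √(-36242/615) = I*√22288830/615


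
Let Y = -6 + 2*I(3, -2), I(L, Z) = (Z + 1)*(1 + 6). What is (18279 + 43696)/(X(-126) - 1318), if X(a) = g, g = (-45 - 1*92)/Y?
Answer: -1239500/26223 ≈ -47.268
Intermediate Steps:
I(L, Z) = 7 + 7*Z (I(L, Z) = (1 + Z)*7 = 7 + 7*Z)
Y = -20 (Y = -6 + 2*(7 + 7*(-2)) = -6 + 2*(7 - 14) = -6 + 2*(-7) = -6 - 14 = -20)
g = 137/20 (g = (-45 - 1*92)/(-20) = (-45 - 92)*(-1/20) = -137*(-1/20) = 137/20 ≈ 6.8500)
X(a) = 137/20
(18279 + 43696)/(X(-126) - 1318) = (18279 + 43696)/(137/20 - 1318) = 61975/(-26223/20) = 61975*(-20/26223) = -1239500/26223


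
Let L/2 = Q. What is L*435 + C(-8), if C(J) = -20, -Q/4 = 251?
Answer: -873500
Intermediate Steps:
Q = -1004 (Q = -4*251 = -1004)
L = -2008 (L = 2*(-1004) = -2008)
L*435 + C(-8) = -2008*435 - 20 = -873480 - 20 = -873500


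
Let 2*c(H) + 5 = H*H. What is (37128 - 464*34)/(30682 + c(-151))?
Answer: 2669/5260 ≈ 0.50741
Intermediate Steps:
c(H) = -5/2 + H**2/2 (c(H) = -5/2 + (H*H)/2 = -5/2 + H**2/2)
(37128 - 464*34)/(30682 + c(-151)) = (37128 - 464*34)/(30682 + (-5/2 + (1/2)*(-151)**2)) = (37128 - 15776)/(30682 + (-5/2 + (1/2)*22801)) = 21352/(30682 + (-5/2 + 22801/2)) = 21352/(30682 + 11398) = 21352/42080 = 21352*(1/42080) = 2669/5260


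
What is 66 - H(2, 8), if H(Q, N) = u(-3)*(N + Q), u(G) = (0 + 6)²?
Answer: -294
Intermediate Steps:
u(G) = 36 (u(G) = 6² = 36)
H(Q, N) = 36*N + 36*Q (H(Q, N) = 36*(N + Q) = 36*N + 36*Q)
66 - H(2, 8) = 66 - (36*8 + 36*2) = 66 - (288 + 72) = 66 - 1*360 = 66 - 360 = -294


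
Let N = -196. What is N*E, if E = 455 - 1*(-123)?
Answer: -113288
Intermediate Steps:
E = 578 (E = 455 + 123 = 578)
N*E = -196*578 = -113288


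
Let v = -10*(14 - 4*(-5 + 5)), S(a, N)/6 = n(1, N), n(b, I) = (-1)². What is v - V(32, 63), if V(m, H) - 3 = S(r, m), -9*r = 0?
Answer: -149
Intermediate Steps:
r = 0 (r = -⅑*0 = 0)
n(b, I) = 1
S(a, N) = 6 (S(a, N) = 6*1 = 6)
V(m, H) = 9 (V(m, H) = 3 + 6 = 9)
v = -140 (v = -10*(14 - 4*0) = -10*(14 + 0) = -10*14 = -140)
v - V(32, 63) = -140 - 1*9 = -140 - 9 = -149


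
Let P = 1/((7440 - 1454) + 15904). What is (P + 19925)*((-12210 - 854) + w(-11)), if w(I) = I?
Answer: -1140553826365/4378 ≈ -2.6052e+8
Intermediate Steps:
P = 1/21890 (P = 1/(5986 + 15904) = 1/21890 ≈ 4.5683e-5)
(P + 19925)*((-12210 - 854) + w(-11)) = (1/21890 + 19925)*((-12210 - 854) - 11) = 436158251*(-13064 - 11)/21890 = (436158251/21890)*(-13075) = -1140553826365/4378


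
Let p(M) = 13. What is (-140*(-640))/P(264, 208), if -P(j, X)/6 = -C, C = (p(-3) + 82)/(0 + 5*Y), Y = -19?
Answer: -44800/3 ≈ -14933.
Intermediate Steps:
C = -1 (C = (13 + 82)/(0 + 5*(-19)) = 95/(0 - 95) = 95/(-95) = 95*(-1/95) = -1)
P(j, X) = -6 (P(j, X) = -(-6)*(-1) = -6*1 = -6)
(-140*(-640))/P(264, 208) = -140*(-640)/(-6) = 89600*(-⅙) = -44800/3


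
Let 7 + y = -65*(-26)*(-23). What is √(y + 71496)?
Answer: √32619 ≈ 180.61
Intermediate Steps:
y = -38877 (y = -7 - 65*(-26)*(-23) = -7 + 1690*(-23) = -7 - 38870 = -38877)
√(y + 71496) = √(-38877 + 71496) = √32619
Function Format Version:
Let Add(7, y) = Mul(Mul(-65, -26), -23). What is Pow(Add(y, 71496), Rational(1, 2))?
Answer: Pow(32619, Rational(1, 2)) ≈ 180.61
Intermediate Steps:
y = -38877 (y = Add(-7, Mul(Mul(-65, -26), -23)) = Add(-7, Mul(1690, -23)) = Add(-7, -38870) = -38877)
Pow(Add(y, 71496), Rational(1, 2)) = Pow(Add(-38877, 71496), Rational(1, 2)) = Pow(32619, Rational(1, 2))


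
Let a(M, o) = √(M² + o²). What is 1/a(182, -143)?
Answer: √317/4121 ≈ 0.0043204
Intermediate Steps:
1/a(182, -143) = 1/(√(182² + (-143)²)) = 1/(√(33124 + 20449)) = 1/(√53573) = 1/(13*√317) = √317/4121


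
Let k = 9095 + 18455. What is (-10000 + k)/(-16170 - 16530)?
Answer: -117/218 ≈ -0.53670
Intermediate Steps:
k = 27550
(-10000 + k)/(-16170 - 16530) = (-10000 + 27550)/(-16170 - 16530) = 17550/(-32700) = 17550*(-1/32700) = -117/218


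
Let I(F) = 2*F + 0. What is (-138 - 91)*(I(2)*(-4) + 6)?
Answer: 2290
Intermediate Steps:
I(F) = 2*F
(-138 - 91)*(I(2)*(-4) + 6) = (-138 - 91)*((2*2)*(-4) + 6) = -229*(4*(-4) + 6) = -229*(-16 + 6) = -229*(-10) = 2290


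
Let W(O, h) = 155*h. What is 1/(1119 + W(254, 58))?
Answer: 1/10109 ≈ 9.8922e-5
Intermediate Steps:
1/(1119 + W(254, 58)) = 1/(1119 + 155*58) = 1/(1119 + 8990) = 1/10109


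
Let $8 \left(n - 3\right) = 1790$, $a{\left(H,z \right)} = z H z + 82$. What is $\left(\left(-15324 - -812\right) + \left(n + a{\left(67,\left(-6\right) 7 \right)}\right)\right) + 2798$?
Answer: $\frac{427131}{4} \approx 1.0678 \cdot 10^{5}$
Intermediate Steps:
$a{\left(H,z \right)} = 82 + H z^{2}$ ($a{\left(H,z \right)} = H z z + 82 = H z^{2} + 82 = 82 + H z^{2}$)
$n = \frac{907}{4}$ ($n = 3 + \frac{1}{8} \cdot 1790 = 3 + \frac{895}{4} = \frac{907}{4} \approx 226.75$)
$\left(\left(-15324 - -812\right) + \left(n + a{\left(67,\left(-6\right) 7 \right)}\right)\right) + 2798 = \left(\left(-15324 - -812\right) + \left(\frac{907}{4} + \left(82 + 67 \left(\left(-6\right) 7\right)^{2}\right)\right)\right) + 2798 = \left(\left(-15324 + 812\right) + \left(\frac{907}{4} + \left(82 + 67 \left(-42\right)^{2}\right)\right)\right) + 2798 = \left(-14512 + \left(\frac{907}{4} + \left(82 + 67 \cdot 1764\right)\right)\right) + 2798 = \left(-14512 + \left(\frac{907}{4} + \left(82 + 118188\right)\right)\right) + 2798 = \left(-14512 + \left(\frac{907}{4} + 118270\right)\right) + 2798 = \left(-14512 + \frac{473987}{4}\right) + 2798 = \frac{415939}{4} + 2798 = \frac{427131}{4}$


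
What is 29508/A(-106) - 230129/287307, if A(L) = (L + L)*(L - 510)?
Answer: -5393787853/9379998936 ≈ -0.57503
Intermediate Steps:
A(L) = 2*L*(-510 + L) (A(L) = (2*L)*(-510 + L) = 2*L*(-510 + L))
29508/A(-106) - 230129/287307 = 29508/((2*(-106)*(-510 - 106))) - 230129/287307 = 29508/((2*(-106)*(-616))) - 230129*1/287307 = 29508/130592 - 230129/287307 = 29508*(1/130592) - 230129/287307 = 7377/32648 - 230129/287307 = -5393787853/9379998936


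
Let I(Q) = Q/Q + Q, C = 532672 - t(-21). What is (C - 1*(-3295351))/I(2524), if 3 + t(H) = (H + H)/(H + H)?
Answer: 153121/101 ≈ 1516.0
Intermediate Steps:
t(H) = -2 (t(H) = -3 + (H + H)/(H + H) = -3 + (2*H)/((2*H)) = -3 + (2*H)*(1/(2*H)) = -3 + 1 = -2)
C = 532674 (C = 532672 - 1*(-2) = 532672 + 2 = 532674)
I(Q) = 1 + Q
(C - 1*(-3295351))/I(2524) = (532674 - 1*(-3295351))/(1 + 2524) = (532674 + 3295351)/2525 = 3828025*(1/2525) = 153121/101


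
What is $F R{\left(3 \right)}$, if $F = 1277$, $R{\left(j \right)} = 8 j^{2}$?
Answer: $91944$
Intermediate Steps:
$F R{\left(3 \right)} = 1277 \cdot 8 \cdot 3^{2} = 1277 \cdot 8 \cdot 9 = 1277 \cdot 72 = 91944$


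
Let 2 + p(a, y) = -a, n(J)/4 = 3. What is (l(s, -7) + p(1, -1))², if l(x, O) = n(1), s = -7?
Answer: 81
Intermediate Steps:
n(J) = 12 (n(J) = 4*3 = 12)
p(a, y) = -2 - a
l(x, O) = 12
(l(s, -7) + p(1, -1))² = (12 + (-2 - 1*1))² = (12 + (-2 - 1))² = (12 - 3)² = 9² = 81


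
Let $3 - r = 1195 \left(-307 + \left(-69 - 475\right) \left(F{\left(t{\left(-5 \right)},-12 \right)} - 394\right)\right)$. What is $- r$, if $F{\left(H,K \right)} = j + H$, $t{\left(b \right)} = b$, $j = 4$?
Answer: $256414732$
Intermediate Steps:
$F{\left(H,K \right)} = 4 + H$
$r = -256414732$ ($r = 3 - 1195 \left(-307 + \left(-69 - 475\right) \left(\left(4 - 5\right) - 394\right)\right) = 3 - 1195 \left(-307 - 544 \left(-1 - 394\right)\right) = 3 - 1195 \left(-307 - -214880\right) = 3 - 1195 \left(-307 + 214880\right) = 3 - 1195 \cdot 214573 = 3 - 256414735 = -256414732$)
$- r = \left(-1\right) \left(-256414732\right) = 256414732$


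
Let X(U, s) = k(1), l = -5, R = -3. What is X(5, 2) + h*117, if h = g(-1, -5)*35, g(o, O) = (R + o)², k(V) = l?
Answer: 65515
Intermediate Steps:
k(V) = -5
g(o, O) = (-3 + o)²
X(U, s) = -5
h = 560 (h = (-3 - 1)²*35 = (-4)²*35 = 16*35 = 560)
X(5, 2) + h*117 = -5 + 560*117 = -5 + 65520 = 65515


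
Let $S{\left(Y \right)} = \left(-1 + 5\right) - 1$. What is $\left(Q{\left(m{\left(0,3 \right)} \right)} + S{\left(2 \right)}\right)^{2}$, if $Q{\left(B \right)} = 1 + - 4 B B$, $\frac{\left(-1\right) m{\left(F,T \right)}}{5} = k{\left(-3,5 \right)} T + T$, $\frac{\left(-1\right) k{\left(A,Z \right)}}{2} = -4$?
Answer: $5313826816$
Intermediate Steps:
$k{\left(A,Z \right)} = 8$ ($k{\left(A,Z \right)} = \left(-2\right) \left(-4\right) = 8$)
$m{\left(F,T \right)} = - 45 T$ ($m{\left(F,T \right)} = - 5 \left(8 T + T\right) = - 5 \cdot 9 T = - 45 T$)
$S{\left(Y \right)} = 3$ ($S{\left(Y \right)} = 4 - 1 = 3$)
$Q{\left(B \right)} = 1 - 4 B^{2}$
$\left(Q{\left(m{\left(0,3 \right)} \right)} + S{\left(2 \right)}\right)^{2} = \left(\left(1 - 4 \left(\left(-45\right) 3\right)^{2}\right) + 3\right)^{2} = \left(\left(1 - 4 \left(-135\right)^{2}\right) + 3\right)^{2} = \left(\left(1 - 72900\right) + 3\right)^{2} = \left(-72899 + 3\right)^{2} = \left(-72896\right)^{2} = 5313826816$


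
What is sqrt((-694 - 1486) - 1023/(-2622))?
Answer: I*sqrt(1664951646)/874 ≈ 46.686*I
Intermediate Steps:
sqrt((-694 - 1486) - 1023/(-2622)) = sqrt(-2180 - 1023*(-1/2622)) = sqrt(-2180 + 341/874) = sqrt(-1904979/874) = I*sqrt(1664951646)/874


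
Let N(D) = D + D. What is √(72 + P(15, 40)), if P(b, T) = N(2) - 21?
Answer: √55 ≈ 7.4162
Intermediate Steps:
N(D) = 2*D
P(b, T) = -17 (P(b, T) = 2*2 - 21 = 4 - 21 = -17)
√(72 + P(15, 40)) = √(72 - 17) = √55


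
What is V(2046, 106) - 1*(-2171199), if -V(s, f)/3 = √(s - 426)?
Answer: 2171199 - 54*√5 ≈ 2.1711e+6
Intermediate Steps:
V(s, f) = -3*√(-426 + s) (V(s, f) = -3*√(s - 426) = -3*√(-426 + s))
V(2046, 106) - 1*(-2171199) = -3*√(-426 + 2046) - 1*(-2171199) = -54*√5 + 2171199 = 2171199 - 54*√5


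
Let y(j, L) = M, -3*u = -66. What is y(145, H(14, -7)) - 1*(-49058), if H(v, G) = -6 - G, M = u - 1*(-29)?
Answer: 49109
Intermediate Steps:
u = 22 (u = -⅓*(-66) = 22)
M = 51 (M = 22 - 1*(-29) = 22 + 29 = 51)
y(j, L) = 51
y(145, H(14, -7)) - 1*(-49058) = 51 - 1*(-49058) = 51 + 49058 = 49109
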